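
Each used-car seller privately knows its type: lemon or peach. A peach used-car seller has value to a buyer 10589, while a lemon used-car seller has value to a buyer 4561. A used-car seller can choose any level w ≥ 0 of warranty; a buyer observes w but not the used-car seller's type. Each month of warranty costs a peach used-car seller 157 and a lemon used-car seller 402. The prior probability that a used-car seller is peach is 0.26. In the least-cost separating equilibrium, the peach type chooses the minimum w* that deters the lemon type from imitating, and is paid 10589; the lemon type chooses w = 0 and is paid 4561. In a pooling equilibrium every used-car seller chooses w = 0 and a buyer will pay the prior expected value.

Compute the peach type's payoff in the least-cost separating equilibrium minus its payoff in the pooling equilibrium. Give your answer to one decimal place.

2106.5

Least-cost separating signal: w* solves 4561 = 10589 − 402·w*, so w* = (10589 − 4561)/402 ≈ 14.9950.
Peach type's separating payoff: 10589 − 157 × w* = 10589 − 157 × (10589 − 4561)/402 = 10589 − 946396/402 ≈ 8234.781.
Pooling payoff: 0.26 × 10589 + 0.74 × 4561 = 6128.28.
Difference: 8234.781 − 6128.28 = 2106.501, i.e. 2106.5 to one decimal place.
The peach type prefers to separate.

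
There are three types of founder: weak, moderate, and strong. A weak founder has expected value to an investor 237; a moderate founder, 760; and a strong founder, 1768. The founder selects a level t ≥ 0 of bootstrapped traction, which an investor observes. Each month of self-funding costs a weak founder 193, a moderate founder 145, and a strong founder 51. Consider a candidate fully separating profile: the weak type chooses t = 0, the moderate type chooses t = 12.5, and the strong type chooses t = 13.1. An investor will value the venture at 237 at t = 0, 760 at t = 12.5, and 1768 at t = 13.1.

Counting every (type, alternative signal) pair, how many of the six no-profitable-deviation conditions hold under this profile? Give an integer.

Strong (own payoff 1768 − 51×13.1 = 1099.9): to t=0 gives 237 → no gain ✓; to t=12.5 gives 760 − 51×12.5 = 122.5 → no gain ✓.
Weak (own payoff 237): to t=12.5 gives 760 − 193×12.5 = -1652.5 → no gain ✓; to t=13.1 gives 1768 − 193×13.1 = -760.3 → no gain ✓.
Moderate (own payoff 760 − 145×12.5 = -1052.5): to t=0 gives 237 → profitable ✗; to t=13.1 gives 1768 − 145×13.1 = -131.5 → profitable ✗.
4 of the 6 constraints hold; not an equilibrium.

4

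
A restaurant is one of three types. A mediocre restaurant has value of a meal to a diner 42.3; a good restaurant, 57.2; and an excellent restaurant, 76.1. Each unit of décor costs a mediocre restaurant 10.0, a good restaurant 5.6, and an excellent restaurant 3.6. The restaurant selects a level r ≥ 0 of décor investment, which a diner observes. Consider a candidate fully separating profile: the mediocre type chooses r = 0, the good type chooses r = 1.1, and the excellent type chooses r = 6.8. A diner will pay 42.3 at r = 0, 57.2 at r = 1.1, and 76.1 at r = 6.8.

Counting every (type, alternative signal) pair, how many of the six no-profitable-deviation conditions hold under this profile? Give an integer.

Excellent (own payoff 76.1 − 3.6×6.8 = 51.62): to r=0 gives 42.3 → no gain ✓; to r=1.1 gives 57.2 − 3.6×1.1 = 53.24 → profitable ✗.
Mediocre (own payoff 42.3): to r=1.1 gives 57.2 − 10.0×1.1 = 46.2 → profitable ✗; to r=6.8 gives 76.1 − 10.0×6.8 = 8.1 → no gain ✓.
Good (own payoff 57.2 − 5.6×1.1 = 51.04): to r=0 gives 42.3 → no gain ✓; to r=6.8 gives 76.1 − 5.6×6.8 = 38.02 → no gain ✓.
4 of the 6 constraints hold; not an equilibrium.

4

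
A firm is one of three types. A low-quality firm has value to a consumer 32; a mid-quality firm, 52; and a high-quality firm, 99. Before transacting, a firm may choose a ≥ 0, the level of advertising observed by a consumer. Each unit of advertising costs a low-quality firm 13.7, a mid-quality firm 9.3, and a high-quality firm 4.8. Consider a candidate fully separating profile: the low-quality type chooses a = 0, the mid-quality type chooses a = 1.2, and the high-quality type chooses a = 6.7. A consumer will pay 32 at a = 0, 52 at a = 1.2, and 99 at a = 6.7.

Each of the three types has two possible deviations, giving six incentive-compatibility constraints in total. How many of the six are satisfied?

5

Mid-quality (own payoff 52 − 9.3×1.2 = 40.84): to a=0 gives 32 → no gain ✓; to a=6.7 gives 99 − 9.3×6.7 = 36.69 → no gain ✓.
High-quality (own payoff 99 − 4.8×6.7 = 66.84): to a=0 gives 32 → no gain ✓; to a=1.2 gives 52 − 4.8×1.2 = 46.24 → no gain ✓.
Low-quality (own payoff 32): to a=1.2 gives 52 − 13.7×1.2 = 35.56 → profitable ✗; to a=6.7 gives 99 − 13.7×6.7 = 7.21 → no gain ✓.
5 of the 6 constraints hold; not an equilibrium.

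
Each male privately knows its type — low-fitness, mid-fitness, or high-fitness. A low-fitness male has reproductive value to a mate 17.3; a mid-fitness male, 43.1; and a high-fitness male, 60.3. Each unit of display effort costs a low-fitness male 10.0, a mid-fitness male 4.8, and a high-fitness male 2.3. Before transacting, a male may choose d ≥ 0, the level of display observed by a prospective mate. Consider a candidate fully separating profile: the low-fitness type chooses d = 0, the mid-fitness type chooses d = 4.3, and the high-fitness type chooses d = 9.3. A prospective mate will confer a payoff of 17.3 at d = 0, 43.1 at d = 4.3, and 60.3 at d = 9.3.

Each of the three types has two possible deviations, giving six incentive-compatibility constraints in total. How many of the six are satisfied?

Mid-fitness (own payoff 43.1 − 4.8×4.3 = 22.46): to d=0 gives 17.3 → no gain ✓; to d=9.3 gives 60.3 − 4.8×9.3 = 15.66 → no gain ✓.
Low-fitness (own payoff 17.3): to d=4.3 gives 43.1 − 10.0×4.3 = 0.1 → no gain ✓; to d=9.3 gives 60.3 − 10.0×9.3 = -32.7 → no gain ✓.
High-fitness (own payoff 60.3 − 2.3×9.3 = 38.91): to d=0 gives 17.3 → no gain ✓; to d=4.3 gives 43.1 − 2.3×4.3 = 33.21 → no gain ✓.
6 of the 6 constraints hold; this profile is a separating equilibrium.

6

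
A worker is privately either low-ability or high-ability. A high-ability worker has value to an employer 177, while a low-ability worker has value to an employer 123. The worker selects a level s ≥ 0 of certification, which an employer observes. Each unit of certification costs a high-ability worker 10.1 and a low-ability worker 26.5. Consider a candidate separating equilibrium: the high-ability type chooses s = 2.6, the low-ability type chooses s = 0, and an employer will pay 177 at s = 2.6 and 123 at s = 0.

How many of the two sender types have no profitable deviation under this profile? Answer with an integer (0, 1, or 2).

High-ability type: signal → 177 − 10.1 × 2.6 = 150.74; deviate to 0 → 123. IC holds (150.74 ≥ 123).
Low-ability type: stay at 0 → 123; mimic → 177 − 26.5 × 2.6 = 108.1. IC holds (123 ≥ 108.1).
2 of 2 constraints hold, so this is a separating equilibrium.

2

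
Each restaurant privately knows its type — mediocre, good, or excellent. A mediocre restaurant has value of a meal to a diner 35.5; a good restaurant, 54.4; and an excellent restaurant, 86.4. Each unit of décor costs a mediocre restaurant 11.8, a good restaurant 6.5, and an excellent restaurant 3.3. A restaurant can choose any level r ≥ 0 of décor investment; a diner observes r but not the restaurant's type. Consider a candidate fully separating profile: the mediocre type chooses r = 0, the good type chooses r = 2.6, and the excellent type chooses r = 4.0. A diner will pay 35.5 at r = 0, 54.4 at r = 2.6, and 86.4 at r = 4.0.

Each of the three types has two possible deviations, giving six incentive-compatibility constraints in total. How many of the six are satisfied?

Excellent (own payoff 86.4 − 3.3×4.0 = 73.2): to r=0 gives 35.5 → no gain ✓; to r=2.6 gives 54.4 − 3.3×2.6 = 45.82 → no gain ✓.
Good (own payoff 54.4 − 6.5×2.6 = 37.5): to r=0 gives 35.5 → no gain ✓; to r=4.0 gives 86.4 − 6.5×4.0 = 60.4 → profitable ✗.
Mediocre (own payoff 35.5): to r=2.6 gives 54.4 − 11.8×2.6 = 23.72 → no gain ✓; to r=4.0 gives 86.4 − 11.8×4.0 = 39.2 → profitable ✗.
4 of the 6 constraints hold; not an equilibrium.

4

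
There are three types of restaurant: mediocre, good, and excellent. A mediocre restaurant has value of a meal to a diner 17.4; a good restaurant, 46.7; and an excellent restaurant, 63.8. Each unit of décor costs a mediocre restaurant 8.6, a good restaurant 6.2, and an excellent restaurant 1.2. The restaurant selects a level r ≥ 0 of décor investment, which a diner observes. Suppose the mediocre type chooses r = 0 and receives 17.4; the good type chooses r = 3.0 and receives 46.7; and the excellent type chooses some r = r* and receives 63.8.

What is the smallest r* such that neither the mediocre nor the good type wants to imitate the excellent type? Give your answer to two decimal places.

5.76

Mediocre type (on-path payoff 17.4) won't mimic when 17.4 ≥ 63.8 − 8.6·r*, i.e. r* ≥ 5.40.
Good type (on-path payoff 46.7 − 6.2×3.0 = 28.1) won't mimic when 28.1 ≥ 63.8 − 6.2·r*, i.e. r* ≥ 5.76.
Both must hold, so r* = max(5.40, 5.76) = 5.76. The good type's constraint binds.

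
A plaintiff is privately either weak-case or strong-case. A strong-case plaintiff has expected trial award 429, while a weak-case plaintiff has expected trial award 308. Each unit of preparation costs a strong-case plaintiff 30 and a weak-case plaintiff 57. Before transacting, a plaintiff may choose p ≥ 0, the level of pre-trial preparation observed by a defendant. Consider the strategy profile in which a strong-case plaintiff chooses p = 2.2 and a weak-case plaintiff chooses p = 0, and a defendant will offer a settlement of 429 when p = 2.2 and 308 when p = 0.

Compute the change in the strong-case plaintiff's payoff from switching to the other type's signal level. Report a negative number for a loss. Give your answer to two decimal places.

Playing p = 2.2 the strong-case plaintiff receives 429 − 30 × 2.2 = 363.
Deviating to p = 0 yields 308 instead.
Gain from deviating: 308 − 363 = -55.00.
The gain is negative, so the strong-case type's incentive-compatibility constraint is satisfied.

-55.00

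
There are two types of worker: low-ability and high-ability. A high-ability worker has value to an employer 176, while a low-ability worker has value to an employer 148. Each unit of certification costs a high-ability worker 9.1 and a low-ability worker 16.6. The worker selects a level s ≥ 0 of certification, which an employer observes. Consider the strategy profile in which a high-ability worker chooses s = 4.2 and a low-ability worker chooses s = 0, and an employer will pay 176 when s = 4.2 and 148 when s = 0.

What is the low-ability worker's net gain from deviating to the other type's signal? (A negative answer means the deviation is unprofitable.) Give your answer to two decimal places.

Playing s = 0 the low-ability worker receives 148.
Deviating to s = 4.2 brings payment 176 at cost 16.6 × 4.2 = 69.72, netting 106.28.
Gain from deviating: 106.28 − 148 = -41.72.
The gain is negative, so the low-ability type's incentive-compatibility constraint is satisfied.

-41.72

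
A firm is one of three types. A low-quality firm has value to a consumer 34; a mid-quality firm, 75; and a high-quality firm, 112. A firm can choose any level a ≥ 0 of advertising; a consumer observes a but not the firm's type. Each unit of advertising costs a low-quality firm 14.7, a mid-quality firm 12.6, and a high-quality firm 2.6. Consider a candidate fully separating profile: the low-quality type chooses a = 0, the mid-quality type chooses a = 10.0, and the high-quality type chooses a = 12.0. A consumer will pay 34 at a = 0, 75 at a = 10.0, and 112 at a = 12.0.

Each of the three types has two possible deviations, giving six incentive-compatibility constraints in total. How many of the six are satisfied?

Low-quality (own payoff 34): to a=10.0 gives 75 − 14.7×10.0 = -72 → no gain ✓; to a=12.0 gives 112 − 14.7×12.0 = -64.4 → no gain ✓.
Mid-quality (own payoff 75 − 12.6×10.0 = -51): to a=0 gives 34 → profitable ✗; to a=12.0 gives 112 − 12.6×12.0 = -39.2 → profitable ✗.
High-quality (own payoff 112 − 2.6×12.0 = 80.8): to a=0 gives 34 → no gain ✓; to a=10.0 gives 75 − 2.6×10.0 = 49 → no gain ✓.
4 of the 6 constraints hold; not an equilibrium.

4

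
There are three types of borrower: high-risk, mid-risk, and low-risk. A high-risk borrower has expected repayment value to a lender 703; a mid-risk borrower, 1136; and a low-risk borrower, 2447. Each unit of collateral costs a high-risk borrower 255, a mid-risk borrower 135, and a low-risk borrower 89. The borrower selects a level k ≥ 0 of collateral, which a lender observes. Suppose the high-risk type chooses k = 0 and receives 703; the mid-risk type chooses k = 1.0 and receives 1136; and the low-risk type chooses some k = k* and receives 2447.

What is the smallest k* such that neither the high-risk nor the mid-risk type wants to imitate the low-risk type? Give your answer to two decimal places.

High-risk type (on-path payoff 703) won't mimic when 703 ≥ 2447 − 255·k*, i.e. k* ≥ 6.84.
Mid-risk type (on-path payoff 1136 − 135×1.0 = 1001) won't mimic when 1001 ≥ 2447 − 135·k*, i.e. k* ≥ 10.71.
Both must hold, so k* = max(6.84, 10.71) = 10.71. The mid-risk type's constraint binds.

10.71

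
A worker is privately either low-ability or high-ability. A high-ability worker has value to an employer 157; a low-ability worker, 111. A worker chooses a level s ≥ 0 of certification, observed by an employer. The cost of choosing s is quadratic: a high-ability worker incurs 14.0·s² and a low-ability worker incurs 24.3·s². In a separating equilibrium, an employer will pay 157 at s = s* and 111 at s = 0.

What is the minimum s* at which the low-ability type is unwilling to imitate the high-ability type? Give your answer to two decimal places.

The low-ability type at s = 0 receives 111; imitating at s* yields 157 − 24.3·s*².
Indifference: 111 = 157 − 24.3·s*², so s*² = (157 − 111) / 24.3 ≈ 1.8930.
s* = √1.8930 ≈ 1.38.

1.38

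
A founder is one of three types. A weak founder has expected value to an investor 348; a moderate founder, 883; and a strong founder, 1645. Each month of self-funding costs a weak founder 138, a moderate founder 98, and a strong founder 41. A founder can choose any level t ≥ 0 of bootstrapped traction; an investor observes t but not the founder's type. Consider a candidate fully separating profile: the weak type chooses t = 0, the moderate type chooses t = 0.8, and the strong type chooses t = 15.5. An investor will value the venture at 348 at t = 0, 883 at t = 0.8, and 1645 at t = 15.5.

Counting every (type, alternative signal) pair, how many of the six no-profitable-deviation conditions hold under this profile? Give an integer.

5

Strong (own payoff 1645 − 41×15.5 = 1009.5): to t=0 gives 348 → no gain ✓; to t=0.8 gives 883 − 41×0.8 = 850.2 → no gain ✓.
Moderate (own payoff 883 − 98×0.8 = 804.6): to t=0 gives 348 → no gain ✓; to t=15.5 gives 1645 − 98×15.5 = 126 → no gain ✓.
Weak (own payoff 348): to t=0.8 gives 883 − 138×0.8 = 772.6 → profitable ✗; to t=15.5 gives 1645 − 138×15.5 = -494 → no gain ✓.
5 of the 6 constraints hold; not an equilibrium.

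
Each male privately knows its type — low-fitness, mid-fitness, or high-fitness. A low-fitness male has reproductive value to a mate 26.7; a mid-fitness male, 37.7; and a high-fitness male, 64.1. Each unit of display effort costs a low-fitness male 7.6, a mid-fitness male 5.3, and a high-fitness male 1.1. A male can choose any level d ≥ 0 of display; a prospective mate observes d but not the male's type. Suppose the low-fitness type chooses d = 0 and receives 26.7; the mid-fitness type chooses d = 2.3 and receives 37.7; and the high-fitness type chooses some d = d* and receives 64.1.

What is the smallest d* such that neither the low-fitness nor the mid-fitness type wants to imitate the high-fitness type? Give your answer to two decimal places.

7.28

Low-fitness type (on-path payoff 26.7) won't mimic when 26.7 ≥ 64.1 − 7.6·d*, i.e. d* ≥ 4.92.
Mid-fitness type (on-path payoff 37.7 − 5.3×2.3 = 25.51) won't mimic when 25.51 ≥ 64.1 − 5.3·d*, i.e. d* ≥ 7.28.
Both must hold, so d* = max(4.92, 7.28) = 7.28. The mid-fitness type's constraint binds.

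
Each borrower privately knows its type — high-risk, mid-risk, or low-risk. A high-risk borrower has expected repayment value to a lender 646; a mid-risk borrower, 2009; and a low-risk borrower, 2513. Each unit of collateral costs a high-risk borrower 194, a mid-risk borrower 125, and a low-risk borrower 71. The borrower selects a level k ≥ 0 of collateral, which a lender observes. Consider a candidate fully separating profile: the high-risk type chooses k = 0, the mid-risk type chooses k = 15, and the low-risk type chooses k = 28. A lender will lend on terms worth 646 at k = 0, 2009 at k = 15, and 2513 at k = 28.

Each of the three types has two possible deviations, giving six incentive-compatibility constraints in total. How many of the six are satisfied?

3

High-risk (own payoff 646): to k=15 gives 2009 − 194×15 = -901 → no gain ✓; to k=28 gives 2513 − 194×28 = -2919 → no gain ✓.
Low-risk (own payoff 2513 − 71×28 = 525): to k=0 gives 646 → profitable ✗; to k=15 gives 2009 − 71×15 = 944 → profitable ✗.
Mid-risk (own payoff 2009 − 125×15 = 134): to k=0 gives 646 → profitable ✗; to k=28 gives 2513 − 125×28 = -987 → no gain ✓.
3 of the 6 constraints hold; not an equilibrium.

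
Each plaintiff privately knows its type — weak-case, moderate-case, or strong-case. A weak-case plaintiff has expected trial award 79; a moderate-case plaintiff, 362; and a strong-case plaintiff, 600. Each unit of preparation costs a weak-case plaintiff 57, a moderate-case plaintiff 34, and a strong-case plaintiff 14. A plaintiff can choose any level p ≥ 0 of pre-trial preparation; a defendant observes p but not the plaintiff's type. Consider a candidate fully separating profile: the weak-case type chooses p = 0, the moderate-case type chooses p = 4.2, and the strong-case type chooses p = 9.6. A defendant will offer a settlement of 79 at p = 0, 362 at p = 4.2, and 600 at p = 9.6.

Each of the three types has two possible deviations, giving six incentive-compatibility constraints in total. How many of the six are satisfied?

4

Moderate-case (own payoff 362 − 34×4.2 = 219.2): to p=0 gives 79 → no gain ✓; to p=9.6 gives 600 − 34×9.6 = 273.6 → profitable ✗.
Weak-case (own payoff 79): to p=4.2 gives 362 − 57×4.2 = 122.6 → profitable ✗; to p=9.6 gives 600 − 57×9.6 = 52.8 → no gain ✓.
Strong-case (own payoff 600 − 14×9.6 = 465.6): to p=0 gives 79 → no gain ✓; to p=4.2 gives 362 − 14×4.2 = 303.2 → no gain ✓.
4 of the 6 constraints hold; not an equilibrium.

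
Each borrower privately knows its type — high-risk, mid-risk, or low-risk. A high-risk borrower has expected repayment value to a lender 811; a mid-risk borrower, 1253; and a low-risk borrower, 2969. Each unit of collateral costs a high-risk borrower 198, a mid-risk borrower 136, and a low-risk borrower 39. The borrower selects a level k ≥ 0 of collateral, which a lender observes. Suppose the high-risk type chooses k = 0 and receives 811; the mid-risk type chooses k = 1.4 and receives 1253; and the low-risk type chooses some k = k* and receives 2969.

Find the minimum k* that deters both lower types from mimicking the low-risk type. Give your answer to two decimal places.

High-risk type (on-path payoff 811) won't mimic when 811 ≥ 2969 − 198·k*, i.e. k* ≥ 10.90.
Mid-risk type (on-path payoff 1253 − 136×1.4 = 1062.6) won't mimic when 1062.6 ≥ 2969 − 136·k*, i.e. k* ≥ 14.02.
Both must hold, so k* = max(10.90, 14.02) = 14.02. The mid-risk type's constraint binds.

14.02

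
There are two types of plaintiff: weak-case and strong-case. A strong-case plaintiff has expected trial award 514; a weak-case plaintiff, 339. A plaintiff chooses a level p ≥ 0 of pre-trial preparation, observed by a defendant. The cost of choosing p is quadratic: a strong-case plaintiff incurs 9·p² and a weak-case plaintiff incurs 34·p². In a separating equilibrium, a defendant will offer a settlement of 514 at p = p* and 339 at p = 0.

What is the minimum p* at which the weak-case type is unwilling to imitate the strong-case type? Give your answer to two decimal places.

The weak-case type at p = 0 receives 339; imitating at p* yields 514 − 34·p*².
Indifference: 339 = 514 − 34·p*², so p*² = (514 − 339) / 34 ≈ 5.1471.
p* = √5.1471 ≈ 2.27.

2.27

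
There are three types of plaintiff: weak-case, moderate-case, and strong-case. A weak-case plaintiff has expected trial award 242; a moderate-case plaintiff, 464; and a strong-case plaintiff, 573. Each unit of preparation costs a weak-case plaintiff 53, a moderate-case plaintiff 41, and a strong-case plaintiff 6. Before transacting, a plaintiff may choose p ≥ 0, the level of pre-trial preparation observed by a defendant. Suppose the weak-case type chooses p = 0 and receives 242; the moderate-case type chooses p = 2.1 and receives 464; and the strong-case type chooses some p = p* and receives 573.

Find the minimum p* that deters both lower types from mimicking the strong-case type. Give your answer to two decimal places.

Weak-case type (on-path payoff 242) won't mimic when 242 ≥ 573 − 53·p*, i.e. p* ≥ 6.25.
Moderate-case type (on-path payoff 464 − 41×2.1 = 377.9) won't mimic when 377.9 ≥ 573 − 41·p*, i.e. p* ≥ 4.76.
Both must hold, so p* = max(6.25, 4.76) = 6.25. The weak-case type's constraint binds.

6.25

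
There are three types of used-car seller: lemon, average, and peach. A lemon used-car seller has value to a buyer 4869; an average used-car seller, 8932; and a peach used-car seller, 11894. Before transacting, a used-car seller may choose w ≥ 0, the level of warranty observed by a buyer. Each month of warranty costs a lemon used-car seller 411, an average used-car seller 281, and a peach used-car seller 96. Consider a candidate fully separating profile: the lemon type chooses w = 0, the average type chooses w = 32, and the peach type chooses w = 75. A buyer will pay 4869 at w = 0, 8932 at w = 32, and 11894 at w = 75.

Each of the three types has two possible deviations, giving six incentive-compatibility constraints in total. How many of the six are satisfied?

3

Lemon (own payoff 4869): to w=32 gives 8932 − 411×32 = -4220 → no gain ✓; to w=75 gives 11894 − 411×75 = -18931 → no gain ✓.
Average (own payoff 8932 − 281×32 = -60): to w=0 gives 4869 → profitable ✗; to w=75 gives 11894 − 281×75 = -9181 → no gain ✓.
Peach (own payoff 11894 − 96×75 = 4694): to w=0 gives 4869 → profitable ✗; to w=32 gives 8932 − 96×32 = 5860 → profitable ✗.
3 of the 6 constraints hold; not an equilibrium.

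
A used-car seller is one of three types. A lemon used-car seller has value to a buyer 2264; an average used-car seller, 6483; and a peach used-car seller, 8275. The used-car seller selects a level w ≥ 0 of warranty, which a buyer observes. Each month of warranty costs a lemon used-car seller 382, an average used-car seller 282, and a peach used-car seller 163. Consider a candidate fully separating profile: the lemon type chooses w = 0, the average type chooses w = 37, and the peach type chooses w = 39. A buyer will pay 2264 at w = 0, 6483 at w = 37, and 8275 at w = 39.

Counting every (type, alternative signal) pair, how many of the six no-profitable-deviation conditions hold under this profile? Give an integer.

3

Lemon (own payoff 2264): to w=37 gives 6483 − 382×37 = -7651 → no gain ✓; to w=39 gives 8275 − 382×39 = -6623 → no gain ✓.
Peach (own payoff 8275 − 163×39 = 1918): to w=0 gives 2264 → profitable ✗; to w=37 gives 6483 − 163×37 = 452 → no gain ✓.
Average (own payoff 6483 − 282×37 = -3951): to w=0 gives 2264 → profitable ✗; to w=39 gives 8275 − 282×39 = -2723 → profitable ✗.
3 of the 6 constraints hold; not an equilibrium.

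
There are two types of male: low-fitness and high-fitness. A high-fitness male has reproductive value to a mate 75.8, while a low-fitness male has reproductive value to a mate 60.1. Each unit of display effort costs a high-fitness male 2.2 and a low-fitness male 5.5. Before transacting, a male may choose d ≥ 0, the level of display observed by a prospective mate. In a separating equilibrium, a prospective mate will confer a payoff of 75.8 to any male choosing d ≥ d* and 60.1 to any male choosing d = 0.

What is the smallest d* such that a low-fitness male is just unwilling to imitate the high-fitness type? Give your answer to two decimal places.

A low-fitness male choosing d = 0 receives 60.1.
Imitating at d* instead would pay 75.8 at cost 5.5·d*, netting 75.8 − 5.5·d*.
Indifference: 60.1 = 75.8 − 5.5·d*, so d* = (75.8 − 60.1) / 5.5 ≈ 2.85.
At d* the low-fitness type's incentive constraint just binds; the high-fitness type strictly prefers d* since its per-unit cost is lower.

2.85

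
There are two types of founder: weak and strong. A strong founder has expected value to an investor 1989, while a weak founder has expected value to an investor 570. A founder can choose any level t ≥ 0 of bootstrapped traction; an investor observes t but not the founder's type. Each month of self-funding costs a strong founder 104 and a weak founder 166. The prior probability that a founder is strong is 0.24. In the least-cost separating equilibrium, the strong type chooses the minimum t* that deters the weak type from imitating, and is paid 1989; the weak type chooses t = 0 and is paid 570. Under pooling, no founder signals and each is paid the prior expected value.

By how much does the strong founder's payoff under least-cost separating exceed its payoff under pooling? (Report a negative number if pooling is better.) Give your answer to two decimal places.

Least-cost separating signal: t* solves 570 = 1989 − 166·t*, so t* = (1989 − 570)/166 ≈ 8.5482.
Strong type's separating payoff: 1989 − 104 × t* = 1989 − 104 × (1989 − 570)/166 = 1989 − 147576/166 ≈ 1099.9880.
Pooling payoff: 0.24 × 1989 + 0.76 × 570 = 910.56.
Difference: 1099.9880 − 910.56 = 189.428, i.e. 189.43 to two decimal places.
The strong type prefers to separate.

189.43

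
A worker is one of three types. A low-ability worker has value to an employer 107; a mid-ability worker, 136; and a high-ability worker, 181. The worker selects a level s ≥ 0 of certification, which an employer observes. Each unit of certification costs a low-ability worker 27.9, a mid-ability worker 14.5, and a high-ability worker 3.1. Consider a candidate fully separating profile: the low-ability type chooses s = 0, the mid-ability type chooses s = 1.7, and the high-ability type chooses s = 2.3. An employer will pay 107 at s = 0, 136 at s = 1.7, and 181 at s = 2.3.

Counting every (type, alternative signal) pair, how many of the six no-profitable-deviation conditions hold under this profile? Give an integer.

4

High-ability (own payoff 181 − 3.1×2.3 = 173.87): to s=0 gives 107 → no gain ✓; to s=1.7 gives 136 − 3.1×1.7 = 130.73 → no gain ✓.
Mid-ability (own payoff 136 − 14.5×1.7 = 111.35): to s=0 gives 107 → no gain ✓; to s=2.3 gives 181 − 14.5×2.3 = 147.65 → profitable ✗.
Low-ability (own payoff 107): to s=1.7 gives 136 − 27.9×1.7 = 88.57 → no gain ✓; to s=2.3 gives 181 − 27.9×2.3 = 116.83 → profitable ✗.
4 of the 6 constraints hold; not an equilibrium.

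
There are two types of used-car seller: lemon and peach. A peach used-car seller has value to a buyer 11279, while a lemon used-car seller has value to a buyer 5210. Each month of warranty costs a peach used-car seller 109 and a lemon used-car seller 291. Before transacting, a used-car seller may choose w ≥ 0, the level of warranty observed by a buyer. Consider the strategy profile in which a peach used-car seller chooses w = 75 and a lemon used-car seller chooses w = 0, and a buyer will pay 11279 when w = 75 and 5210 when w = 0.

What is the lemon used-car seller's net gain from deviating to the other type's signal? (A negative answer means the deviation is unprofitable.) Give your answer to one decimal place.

Playing w = 0 the lemon used-car seller receives 5210.
Deviating to w = 75 brings payment 11279 at cost 291 × 75 = 21825, netting -10546.
Gain from deviating: -10546 − 5210 = -15756.0.
The gain is negative, so the lemon type's incentive-compatibility constraint is satisfied.

-15756.0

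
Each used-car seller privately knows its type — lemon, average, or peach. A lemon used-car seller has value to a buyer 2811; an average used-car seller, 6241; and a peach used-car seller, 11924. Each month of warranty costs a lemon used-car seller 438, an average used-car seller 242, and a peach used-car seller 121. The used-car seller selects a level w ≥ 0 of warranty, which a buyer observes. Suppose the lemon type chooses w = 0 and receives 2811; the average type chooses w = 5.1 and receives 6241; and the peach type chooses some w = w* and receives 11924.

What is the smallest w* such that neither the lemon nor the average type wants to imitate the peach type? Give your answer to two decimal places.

Average type (on-path payoff 6241 − 242×5.1 = 5006.8) won't mimic when 5006.8 ≥ 11924 − 242·w*, i.e. w* ≥ 28.58.
Lemon type (on-path payoff 2811) won't mimic when 2811 ≥ 11924 − 438·w*, i.e. w* ≥ 20.81.
Both must hold, so w* = max(20.81, 28.58) = 28.58. The average type's constraint binds.

28.58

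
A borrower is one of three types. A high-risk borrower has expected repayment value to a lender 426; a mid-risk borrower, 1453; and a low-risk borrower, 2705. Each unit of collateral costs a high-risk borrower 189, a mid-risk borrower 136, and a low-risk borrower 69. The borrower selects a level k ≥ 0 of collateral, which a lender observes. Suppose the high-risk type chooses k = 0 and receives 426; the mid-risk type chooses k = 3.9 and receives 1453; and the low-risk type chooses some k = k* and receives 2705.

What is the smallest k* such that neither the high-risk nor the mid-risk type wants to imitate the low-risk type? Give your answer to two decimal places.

13.11

Mid-risk type (on-path payoff 1453 − 136×3.9 = 922.6) won't mimic when 922.6 ≥ 2705 − 136·k*, i.e. k* ≥ 13.11.
High-risk type (on-path payoff 426) won't mimic when 426 ≥ 2705 − 189·k*, i.e. k* ≥ 12.06.
Both must hold, so k* = max(12.06, 13.11) = 13.11. The mid-risk type's constraint binds.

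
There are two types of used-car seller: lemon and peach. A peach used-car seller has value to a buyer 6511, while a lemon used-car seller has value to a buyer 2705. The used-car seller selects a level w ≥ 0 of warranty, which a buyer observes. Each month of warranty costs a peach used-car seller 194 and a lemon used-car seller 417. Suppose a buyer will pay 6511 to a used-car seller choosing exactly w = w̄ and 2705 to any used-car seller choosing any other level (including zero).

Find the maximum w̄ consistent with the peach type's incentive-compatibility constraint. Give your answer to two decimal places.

Choosing w̄ yields the peach type 6511 − 194·w̄; choosing zero yields 2705.
The peach type is indifferent at 6511 − 194·w̄ = 2705, i.e. w̄ = (6511 − 2705) / 194 ≈ 19.62.
For any w̄ above 19.62 the peach type would rather pool at zero, so separation collapses.

19.62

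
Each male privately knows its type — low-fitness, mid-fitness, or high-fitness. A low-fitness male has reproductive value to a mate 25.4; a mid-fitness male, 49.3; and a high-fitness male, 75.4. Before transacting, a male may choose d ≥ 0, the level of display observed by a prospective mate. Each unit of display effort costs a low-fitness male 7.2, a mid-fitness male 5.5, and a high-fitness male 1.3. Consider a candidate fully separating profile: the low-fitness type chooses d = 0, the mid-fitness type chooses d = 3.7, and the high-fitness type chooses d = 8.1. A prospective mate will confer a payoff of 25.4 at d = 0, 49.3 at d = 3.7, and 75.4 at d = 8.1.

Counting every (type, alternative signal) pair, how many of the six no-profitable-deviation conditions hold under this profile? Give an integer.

Mid-fitness (own payoff 49.3 − 5.5×3.7 = 28.95): to d=0 gives 25.4 → no gain ✓; to d=8.1 gives 75.4 − 5.5×8.1 = 30.85 → profitable ✗.
High-fitness (own payoff 75.4 − 1.3×8.1 = 64.87): to d=0 gives 25.4 → no gain ✓; to d=3.7 gives 49.3 − 1.3×3.7 = 44.49 → no gain ✓.
Low-fitness (own payoff 25.4): to d=3.7 gives 49.3 − 7.2×3.7 = 22.66 → no gain ✓; to d=8.1 gives 75.4 − 7.2×8.1 = 17.08 → no gain ✓.
5 of the 6 constraints hold; not an equilibrium.

5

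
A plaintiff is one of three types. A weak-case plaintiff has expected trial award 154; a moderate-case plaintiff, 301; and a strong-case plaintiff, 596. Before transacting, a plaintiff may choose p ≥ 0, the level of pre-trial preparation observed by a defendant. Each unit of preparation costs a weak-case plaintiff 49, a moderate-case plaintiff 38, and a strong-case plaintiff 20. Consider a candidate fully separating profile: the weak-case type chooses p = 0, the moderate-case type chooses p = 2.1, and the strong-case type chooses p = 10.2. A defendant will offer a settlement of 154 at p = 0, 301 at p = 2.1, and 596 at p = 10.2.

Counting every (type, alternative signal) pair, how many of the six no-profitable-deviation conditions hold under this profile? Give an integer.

Moderate-case (own payoff 301 − 38×2.1 = 221.2): to p=0 gives 154 → no gain ✓; to p=10.2 gives 596 − 38×10.2 = 208.4 → no gain ✓.
Strong-case (own payoff 596 − 20×10.2 = 392): to p=0 gives 154 → no gain ✓; to p=2.1 gives 301 − 20×2.1 = 259 → no gain ✓.
Weak-case (own payoff 154): to p=2.1 gives 301 − 49×2.1 = 198.1 → profitable ✗; to p=10.2 gives 596 − 49×10.2 = 96.2 → no gain ✓.
5 of the 6 constraints hold; not an equilibrium.

5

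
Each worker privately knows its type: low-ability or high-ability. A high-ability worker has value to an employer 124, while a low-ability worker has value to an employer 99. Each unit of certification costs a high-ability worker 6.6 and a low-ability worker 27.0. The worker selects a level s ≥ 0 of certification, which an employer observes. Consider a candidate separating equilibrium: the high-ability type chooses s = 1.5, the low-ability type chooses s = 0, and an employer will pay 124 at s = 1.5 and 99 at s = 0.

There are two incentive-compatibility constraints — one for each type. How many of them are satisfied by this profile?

Low-ability type: stay at 0 → 99; mimic → 124 − 27.0 × 1.5 = 83.5. IC holds (99 ≥ 83.5).
High-ability type: signal → 124 − 6.6 × 1.5 = 114.1; deviate to 0 → 99. IC holds (114.1 ≥ 99).
2 of 2 constraints hold, so this is a separating equilibrium.

2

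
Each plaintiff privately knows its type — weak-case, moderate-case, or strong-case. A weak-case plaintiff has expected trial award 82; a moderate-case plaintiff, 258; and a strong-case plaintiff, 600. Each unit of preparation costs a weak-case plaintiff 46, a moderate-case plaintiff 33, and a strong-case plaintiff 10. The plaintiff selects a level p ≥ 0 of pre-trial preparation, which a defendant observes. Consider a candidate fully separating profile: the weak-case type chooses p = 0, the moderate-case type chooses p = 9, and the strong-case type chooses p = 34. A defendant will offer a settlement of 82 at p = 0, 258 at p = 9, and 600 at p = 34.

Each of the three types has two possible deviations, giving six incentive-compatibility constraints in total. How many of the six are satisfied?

5

Strong-case (own payoff 600 − 10×34 = 260): to p=0 gives 82 → no gain ✓; to p=9 gives 258 − 10×9 = 168 → no gain ✓.
Weak-case (own payoff 82): to p=9 gives 258 − 46×9 = -156 → no gain ✓; to p=34 gives 600 − 46×34 = -964 → no gain ✓.
Moderate-case (own payoff 258 − 33×9 = -39): to p=0 gives 82 → profitable ✗; to p=34 gives 600 − 33×34 = -522 → no gain ✓.
5 of the 6 constraints hold; not an equilibrium.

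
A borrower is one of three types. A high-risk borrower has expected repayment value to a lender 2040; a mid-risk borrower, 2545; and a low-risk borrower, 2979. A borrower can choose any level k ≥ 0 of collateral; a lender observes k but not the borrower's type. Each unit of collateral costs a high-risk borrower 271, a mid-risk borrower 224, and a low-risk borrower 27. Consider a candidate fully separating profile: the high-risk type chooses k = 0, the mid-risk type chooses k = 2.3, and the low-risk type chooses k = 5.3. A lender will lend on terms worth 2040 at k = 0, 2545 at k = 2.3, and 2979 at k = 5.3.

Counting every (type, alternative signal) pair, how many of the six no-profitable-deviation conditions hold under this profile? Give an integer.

5

Mid-risk (own payoff 2545 − 224×2.3 = 2029.8): to k=0 gives 2040 → profitable ✗; to k=5.3 gives 2979 − 224×5.3 = 1791.8 → no gain ✓.
Low-risk (own payoff 2979 − 27×5.3 = 2835.9): to k=0 gives 2040 → no gain ✓; to k=2.3 gives 2545 − 27×2.3 = 2482.9 → no gain ✓.
High-risk (own payoff 2040): to k=2.3 gives 2545 − 271×2.3 = 1921.7 → no gain ✓; to k=5.3 gives 2979 − 271×5.3 = 1542.7 → no gain ✓.
5 of the 6 constraints hold; not an equilibrium.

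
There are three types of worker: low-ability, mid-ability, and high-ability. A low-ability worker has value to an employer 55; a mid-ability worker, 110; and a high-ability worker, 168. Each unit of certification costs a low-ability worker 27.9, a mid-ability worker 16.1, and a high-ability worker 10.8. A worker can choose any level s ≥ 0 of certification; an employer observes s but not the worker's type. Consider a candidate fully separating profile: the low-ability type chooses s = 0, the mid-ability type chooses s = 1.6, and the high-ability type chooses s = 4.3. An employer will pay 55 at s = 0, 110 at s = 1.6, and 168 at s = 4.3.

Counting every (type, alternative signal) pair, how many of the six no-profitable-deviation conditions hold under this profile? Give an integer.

4

Mid-ability (own payoff 110 − 16.1×1.6 = 84.24): to s=0 gives 55 → no gain ✓; to s=4.3 gives 168 − 16.1×4.3 = 98.77 → profitable ✗.
Low-ability (own payoff 55): to s=1.6 gives 110 − 27.9×1.6 = 65.36 → profitable ✗; to s=4.3 gives 168 − 27.9×4.3 = 48.03 → no gain ✓.
High-ability (own payoff 168 − 10.8×4.3 = 121.56): to s=0 gives 55 → no gain ✓; to s=1.6 gives 110 − 10.8×1.6 = 92.72 → no gain ✓.
4 of the 6 constraints hold; not an equilibrium.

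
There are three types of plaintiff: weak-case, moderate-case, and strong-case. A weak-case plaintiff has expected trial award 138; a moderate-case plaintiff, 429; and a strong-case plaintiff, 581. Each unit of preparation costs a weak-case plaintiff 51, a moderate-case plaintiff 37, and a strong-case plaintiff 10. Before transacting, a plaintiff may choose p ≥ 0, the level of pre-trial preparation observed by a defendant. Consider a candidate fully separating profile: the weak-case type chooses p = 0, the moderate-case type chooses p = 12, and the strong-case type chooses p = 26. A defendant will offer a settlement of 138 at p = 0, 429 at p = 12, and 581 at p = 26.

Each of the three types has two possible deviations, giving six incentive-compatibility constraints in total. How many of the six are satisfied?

5

Moderate-case (own payoff 429 − 37×12 = -15): to p=0 gives 138 → profitable ✗; to p=26 gives 581 − 37×26 = -381 → no gain ✓.
Strong-case (own payoff 581 − 10×26 = 321): to p=0 gives 138 → no gain ✓; to p=12 gives 429 − 10×12 = 309 → no gain ✓.
Weak-case (own payoff 138): to p=12 gives 429 − 51×12 = -183 → no gain ✓; to p=26 gives 581 − 51×26 = -745 → no gain ✓.
5 of the 6 constraints hold; not an equilibrium.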